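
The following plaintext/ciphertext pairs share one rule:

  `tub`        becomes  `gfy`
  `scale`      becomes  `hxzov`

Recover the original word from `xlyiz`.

cobra

This is the alphabet-reversal cipher (Atbash): a becomes z, b becomes y, etc.
Decoding xlyiz: x↔c, l↔o, y↔b, i↔r, z↔a.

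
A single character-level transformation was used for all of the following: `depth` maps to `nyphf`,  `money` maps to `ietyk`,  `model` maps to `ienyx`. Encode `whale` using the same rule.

ofgxy

d(3)→n(13) and e(4)→y(24) fit y≡11x+6 (mod 26); the inverse of 11 mod 26 is 19. This is an affine cipher: with a=0,…,z=25, each position x becomes (11x+6) mod 26.
For whale: w(22)→11·22+6≡14=o; h(7)→11·7+6≡5=f; a(0)→11·0+6≡6=g; l(11)→11·11+6≡23=x; e(4)→11·4+6≡24=y (all mod 26).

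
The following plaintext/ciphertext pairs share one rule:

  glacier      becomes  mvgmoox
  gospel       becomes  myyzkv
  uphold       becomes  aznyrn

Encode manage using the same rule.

Shifts by position in glacier: pos 0: g→m (+6), pos 1: l→v (+10), pos 2: a→g (+6), pos 3: c→m (+10) — repeating every 2. It's a Vigenère-style cipher with numeric key [6,10]: position i shifts by key[i mod 2].
On manage: m+6=s, a+10=k, n+6=t, a+10=k, g+6=m, e+10=o.

sktkmo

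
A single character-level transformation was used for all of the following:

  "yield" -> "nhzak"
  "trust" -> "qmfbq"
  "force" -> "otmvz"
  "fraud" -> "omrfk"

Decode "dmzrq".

great

y(24)→n(13) and i(8)→h(7) fit y≡15x+17 (mod 26); the inverse of 15 mod 26 is 7. Treating letters as 0–25, the rule is x ↦ 15x + 17 (mod 26).
Decoding dmzrq: d(3)→7·(3−17)≡6=g; m(12)→7·(12−17)≡17=r; z(25)→7·(25−17)≡4=e; r(17)→7·(17−17)≡0=a; q(16)→7·(16−17)≡19=t (all mod 26).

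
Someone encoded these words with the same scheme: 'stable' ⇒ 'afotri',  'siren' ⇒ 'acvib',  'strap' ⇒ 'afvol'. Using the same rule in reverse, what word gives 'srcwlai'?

s(18)→a(0) and t(19)→f(5) fit y≡5x+14 (mod 26); the inverse of 5 mod 26 is 21. Each letter's alphabet position (a=0..z=25) is mapped through 5·x+14 mod 26 — an affine cipher.
Decoding srcwlai: s(18)→21·(18−14)≡6=g; r(17)→21·(17−14)≡11=l; c(2)→21·(2−14)≡8=i; w(22)→21·(22−14)≡12=m; l(11)→21·(11−14)≡15=p; a(0)→21·(0−14)≡18=s; i(8)→21·(8−14)≡4=e (all mod 26).

glimpse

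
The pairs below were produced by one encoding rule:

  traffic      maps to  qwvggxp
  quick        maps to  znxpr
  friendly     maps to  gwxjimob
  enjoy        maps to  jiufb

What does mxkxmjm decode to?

divided

t(19)→q(16) and r(17)→w(22) fit y≡23x+21 (mod 26); the inverse of 23 mod 26 is 17. Each letter's alphabet position (a=0..z=25) is mapped through 23·x+21 mod 26 — an affine cipher.
Reversing it on mxkxmjm: m(12)→17·(12−21)≡3=d; x(23)→17·(23−21)≡8=i; k(10)→17·(10−21)≡21=v; x(23)→17·(23−21)≡8=i; m(12)→17·(12−21)≡3=d; j(9)→17·(9−21)≡4=e; m(12)→17·(12−21)≡3=d (all mod 26).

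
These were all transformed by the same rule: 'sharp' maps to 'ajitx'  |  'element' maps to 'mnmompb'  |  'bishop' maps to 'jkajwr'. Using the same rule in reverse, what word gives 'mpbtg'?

entry

Shifts by position in sharp: pos 0: s→a (+8), pos 1: h→j (+2), pos 2: a→i (+8), pos 3: r→t (+2) — repeating every 2. The shifts repeat in a cycle of length 2: positions 0,1,… shift by +8, +2, then the pattern repeats.
Decoding mpbtg: m−8=e, p−2=n, b−8=t, t−2=r, g−8=y.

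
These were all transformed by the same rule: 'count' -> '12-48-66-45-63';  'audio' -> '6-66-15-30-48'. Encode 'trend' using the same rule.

63-57-18-45-15

c(#3)→12 and o(#15)→48: differences scale by 3, so n = 3·pos + 3. The formula is n = 3×(alphabet index, a=1) + 3.
Applying it to trend: t=20→63, r=18→57, e=5→18, n=14→45, d=4→15.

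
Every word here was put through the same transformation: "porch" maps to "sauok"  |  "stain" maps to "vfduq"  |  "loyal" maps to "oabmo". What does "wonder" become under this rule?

zaqphd

A repeating key of period 2 is used — shifts +3, +12 over and over.
For wonder: w+3=z, o+12=a, n+3=q, d+12=p, e+3=h, r+12=d.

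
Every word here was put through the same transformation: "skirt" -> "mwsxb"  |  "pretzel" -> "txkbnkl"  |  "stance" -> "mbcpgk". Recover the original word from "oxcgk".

This is an affine cipher: with a=0,…,z=25, each position x becomes (15x+2) mod 26.
Undoing it on oxcgk: o(14)→7·(14−2)≡6=g; x(23)→7·(23−2)≡17=r; c(2)→7·(2−2)≡0=a; g(6)→7·(6−2)≡2=c; k(10)→7·(10−2)≡4=e (all mod 26).

grace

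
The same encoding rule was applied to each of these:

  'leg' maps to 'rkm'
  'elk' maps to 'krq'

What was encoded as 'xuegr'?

Compare letters: l→r is +6, e→k is +6, g→m is +6 — a constant shift. It's a constant shift of +6 (ROT6).
Undoing it on xuegr: x−6=r, u−6=o, e−6=y, g−6=a, r−6=l.

royal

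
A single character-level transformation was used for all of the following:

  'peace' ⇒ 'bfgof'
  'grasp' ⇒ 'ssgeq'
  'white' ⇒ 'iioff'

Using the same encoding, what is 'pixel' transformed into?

bjdqm

The shifts repeat in a cycle of length 3: positions 0,1,… shift by +12, +1, +6, then the pattern repeats.
Applying it to pixel: p+12=b, i+1=j, x+6=d, e+12=q, l+1=m.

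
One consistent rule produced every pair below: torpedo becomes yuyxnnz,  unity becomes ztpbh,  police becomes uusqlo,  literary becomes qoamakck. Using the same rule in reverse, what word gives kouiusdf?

The shift increases by 1 at each position, starting from +5: 5, 6, 7, ….
Undoing it on kouiusdf: k−5=f, o−6=i, u−7=n, i−8=a, u−9=l, s−10=i, d−11=s, f−12=t.

finalist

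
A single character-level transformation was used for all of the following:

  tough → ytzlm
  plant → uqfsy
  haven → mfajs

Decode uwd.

pry

Compare letters: t→y is +5, o→t is +5, u→z is +5 — a constant shift. It's a constant shift of +5 (ROT5).
Undoing it on uwd: u−5=p, w−5=r, d−5=y.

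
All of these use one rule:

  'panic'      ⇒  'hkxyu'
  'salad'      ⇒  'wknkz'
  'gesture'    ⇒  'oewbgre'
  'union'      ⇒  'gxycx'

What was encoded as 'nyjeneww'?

Treating letters as 0–25, the rule is x ↦ 5x + 10 (mod 26).
Decoding nyjeneww: n(13)→21·(13−10)≡11=l; y(24)→21·(24−10)≡8=i; j(9)→21·(9−10)≡5=f; e(4)→21·(4−10)≡4=e; n(13)→21·(13−10)≡11=l; e(4)→21·(4−10)≡4=e; w(22)→21·(22−10)≡18=s; w(22)→21·(22−10)≡18=s (all mod 26).

lifeless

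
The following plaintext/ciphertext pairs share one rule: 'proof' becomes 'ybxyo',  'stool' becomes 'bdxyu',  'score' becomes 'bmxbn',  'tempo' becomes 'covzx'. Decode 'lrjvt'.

A repeating key of period 2 is used — shifts +9, +10 over and over.
Undoing it on lrjvt: l−9=c, r−10=h, j−9=a, v−10=l, t−9=k.

chalk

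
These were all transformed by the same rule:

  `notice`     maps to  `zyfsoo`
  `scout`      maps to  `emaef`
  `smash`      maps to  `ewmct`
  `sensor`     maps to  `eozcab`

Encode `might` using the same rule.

Shifts by position in notice: pos 0: n→z (+12), pos 1: o→y (+10), pos 2: t→f (+12), pos 3: i→s (+10) — repeating every 2. The shifts repeat in a cycle of length 2: positions 0,1,… shift by +12, +10, then the pattern repeats.
For might: m+12=y, i+10=s, g+12=s, h+10=r, t+12=f.

yssrf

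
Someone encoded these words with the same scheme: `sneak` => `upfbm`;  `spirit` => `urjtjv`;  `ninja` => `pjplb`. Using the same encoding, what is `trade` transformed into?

The shift depends on letter class: consonant s→u is +2, but vowel e→f is +1. Two shifts are in play — +1 for a/e/i/o/u, +2 for every other letter.
On trade: t(cons)+2=v, r(cons)+2=t, a(vowel)+1=b, d(cons)+2=f, e(vowel)+1=f.

vtbff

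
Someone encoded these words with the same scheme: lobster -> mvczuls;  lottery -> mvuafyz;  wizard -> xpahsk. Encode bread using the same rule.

cyfhe

A repeating key of period 2 is used — shifts +1, +7 over and over.
For bread: b+1=c, r+7=y, e+1=f, a+7=h, d+1=e.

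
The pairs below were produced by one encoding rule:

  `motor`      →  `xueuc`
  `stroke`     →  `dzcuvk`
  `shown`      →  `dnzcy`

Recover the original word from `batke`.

quiet

Shifts by position in motor: pos 0: m→x (+11), pos 1: o→u (+6), pos 2: t→e (+11), pos 3: o→u (+6) — repeating every 2. A repeating key of period 2 is used — shifts +11, +6 over and over.
Reversing it on batke: b−11=q, a−6=u, t−11=i, k−6=e, e−11=t.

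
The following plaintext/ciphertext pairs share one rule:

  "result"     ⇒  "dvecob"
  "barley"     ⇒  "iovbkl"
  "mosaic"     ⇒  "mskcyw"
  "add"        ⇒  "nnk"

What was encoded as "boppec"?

suffer

Read the word backwards and shift each letter +10.
Undoing it on boppec: shift back: b−10=r, o−10=e, p−10=f, p−10=f, e−10=u, c−10=s → reffus; then reverse → suffer.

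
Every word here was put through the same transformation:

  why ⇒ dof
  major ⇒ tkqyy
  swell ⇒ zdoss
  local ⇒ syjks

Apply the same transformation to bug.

ien

The shift depends on letter class: consonant w→d is +7, but vowel a→k is +10. Vowels shift forward by 10 and consonants shift forward by 7.
For bug: b(cons)+7=i, u(vowel)+10=e, g(cons)+7=n.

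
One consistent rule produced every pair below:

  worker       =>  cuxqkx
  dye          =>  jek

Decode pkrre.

Compare letters: w→c is +6, o→u is +6, r→x is +6 — a constant shift. This is a Caesar cipher with shift 6.
Reversing it on pkrre: p−6=j, k−6=e, r−6=l, r−6=l, e−6=y.

jelly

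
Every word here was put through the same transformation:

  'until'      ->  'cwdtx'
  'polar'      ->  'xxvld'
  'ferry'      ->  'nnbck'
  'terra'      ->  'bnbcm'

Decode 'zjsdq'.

raise

Each letter shifts forward by (position + 8), i.e. 8, 9, 10, … — the shift grows by one for each successive letter.
Reversing it on zjsdq: z−8=r, j−9=a, s−10=i, d−11=s, q−12=e.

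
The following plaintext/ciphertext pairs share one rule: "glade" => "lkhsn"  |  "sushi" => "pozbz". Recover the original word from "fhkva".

today

The output letters match the input read backwards, each shifted +7: glade reversed is edalg. The word is reversed, then every letter is shifted forward by 7.
Decoding fhkva: shift back: f−7=y, h−7=a, k−7=d, v−7=o, a−7=t → yadot; then reverse → today.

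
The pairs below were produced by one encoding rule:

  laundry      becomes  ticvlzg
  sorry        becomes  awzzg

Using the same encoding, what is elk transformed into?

This is a Caesar cipher with shift 8.
On elk: e+8=m, l+8=t, k+8=s.

mts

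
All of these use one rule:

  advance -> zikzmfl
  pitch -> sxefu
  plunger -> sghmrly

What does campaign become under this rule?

fzjszxrm

a(0)→z(25) and d(3)→i(8) fit y≡3x+25 (mod 26); the inverse of 3 mod 26 is 9. Treating letters as 0–25, the rule is x ↦ 3x + 25 (mod 26).
For campaign: c(2)→3·2+25≡5=f; a(0)→3·0+25≡25=z; m(12)→3·12+25≡9=j; p(15)→3·15+25≡18=s; a(0)→3·0+25≡25=z; i(8)→3·8+25≡23=x; g(6)→3·6+25≡17=r; n(13)→3·13+25≡12=m (all mod 26).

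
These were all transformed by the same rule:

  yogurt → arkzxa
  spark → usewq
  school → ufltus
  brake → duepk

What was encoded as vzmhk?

In yogurt: y→a is +2, o→r is +3, g→k is +4, u→z is +5 — the shift increases by 1 each position. Letter i (0-indexed) is shifted by i+2, so successive shifts are 2, 3, 4, ….
Decoding vzmhk: v−2=t, z−3=w, m−4=i, h−5=c, k−6=e.

twice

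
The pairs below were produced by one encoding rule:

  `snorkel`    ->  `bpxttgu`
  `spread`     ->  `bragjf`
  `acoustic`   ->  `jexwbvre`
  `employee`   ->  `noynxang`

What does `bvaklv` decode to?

strict

It's a Vigenère-style cipher with numeric key [9,2]: position i shifts by key[i mod 2].
Reversing it on bvaklv: b−9=s, v−2=t, a−9=r, k−2=i, l−9=c, v−2=t.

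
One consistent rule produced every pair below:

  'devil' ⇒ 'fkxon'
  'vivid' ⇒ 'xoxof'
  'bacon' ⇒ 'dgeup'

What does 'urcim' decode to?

slack

Shifts by position in devil: pos 0: d→f (+2), pos 1: e→k (+6), pos 2: v→x (+2), pos 3: i→o (+6) — repeating every 2. The shifts repeat in a cycle of length 2: positions 0,1,… shift by +2, +6, then the pattern repeats.
Undoing it on urcim: u−2=s, r−6=l, c−2=a, i−6=c, m−2=k.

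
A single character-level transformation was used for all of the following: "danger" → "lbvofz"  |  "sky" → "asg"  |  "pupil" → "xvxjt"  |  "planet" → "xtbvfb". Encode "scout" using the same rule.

akpvb

The rule splits by letter class: vowels +1, consonants +8.
For scout: s(cons)+8=a, c(cons)+8=k, o(vowel)+1=p, u(vowel)+1=v, t(cons)+8=b.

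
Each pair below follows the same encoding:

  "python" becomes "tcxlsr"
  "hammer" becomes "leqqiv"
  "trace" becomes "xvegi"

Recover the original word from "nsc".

joy

Each letter is shifted forward by 4 in the alphabet (a Caesar shift of +4).
Undoing it on nsc: n−4=j, s−4=o, c−4=y.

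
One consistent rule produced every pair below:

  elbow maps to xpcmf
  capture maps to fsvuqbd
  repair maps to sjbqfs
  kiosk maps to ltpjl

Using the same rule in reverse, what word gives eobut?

Read the word backwards and shift each letter +1.
Reversing it on eobut: shift back: e−1=d, o−1=n, b−1=a, u−1=t, t−1=s → dnats; then reverse → stand.

stand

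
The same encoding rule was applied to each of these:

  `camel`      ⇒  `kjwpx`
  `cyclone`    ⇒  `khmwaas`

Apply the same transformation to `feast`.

nnkdf

The shift increases by 1 at each position, starting from +8: 8, 9, 10, ….
On feast: f+8=n, e+9=n, a+10=k, s+11=d, t+12=f.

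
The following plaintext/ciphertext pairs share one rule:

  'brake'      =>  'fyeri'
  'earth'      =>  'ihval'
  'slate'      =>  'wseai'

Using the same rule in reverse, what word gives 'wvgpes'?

social

The shifts repeat in a cycle of length 2: positions 0,1,… shift by +4, +7, then the pattern repeats.
Reversing it on wvgpes: w−4=s, v−7=o, g−4=c, p−7=i, e−4=a, s−7=l.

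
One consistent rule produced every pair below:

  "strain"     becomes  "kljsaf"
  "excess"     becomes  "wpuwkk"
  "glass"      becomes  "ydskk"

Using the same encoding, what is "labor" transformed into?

This is a Caesar cipher with shift 18.
For labor: l+18=d, a+18=s, b+18=t, o+18=g, r+18=j.

dstgj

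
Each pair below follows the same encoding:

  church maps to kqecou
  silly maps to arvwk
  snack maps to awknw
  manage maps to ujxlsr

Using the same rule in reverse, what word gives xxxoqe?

In church: c→k is +8, h→q is +9, u→e is +10, r→c is +11 — the shift increases by 1 each position. Letter i (0-indexed) is shifted by i+8, so successive shifts are 8, 9, 10, ….
Reversing it on xxxoqe: x−8=p, x−9=o, x−10=n, o−11=d, q−12=e, e−13=r.

ponder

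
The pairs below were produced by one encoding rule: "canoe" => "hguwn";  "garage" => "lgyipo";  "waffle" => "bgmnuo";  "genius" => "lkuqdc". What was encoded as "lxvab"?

gross

In canoe: c→h is +5, a→g is +6, n→u is +7, o→w is +8 — the shift increases by 1 each position. Letter i (0-indexed) is shifted by i+5, so successive shifts are 5, 6, 7, ….
Decoding lxvab: l−5=g, x−6=r, v−7=o, a−8=s, b−9=s.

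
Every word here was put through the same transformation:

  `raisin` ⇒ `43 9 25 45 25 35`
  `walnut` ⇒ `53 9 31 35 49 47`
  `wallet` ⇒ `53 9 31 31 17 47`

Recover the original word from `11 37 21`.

bog

Each letter becomes 2×(its alphabet position, a=1..z=26) + 7.
Undoing it on 11 37 21: 11→(11−7)÷2=2=b, 37→(37−7)÷2=15=o, 21→(21−7)÷2=7=g.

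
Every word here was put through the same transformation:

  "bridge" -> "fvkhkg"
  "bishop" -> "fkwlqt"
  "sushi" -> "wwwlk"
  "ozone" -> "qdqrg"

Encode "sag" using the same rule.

wck

The shift depends on letter class: consonant b→f is +4, but vowel i→k is +2. Vowels shift forward by 2 and consonants shift forward by 4.
Applying it to sag: s(cons)+4=w, a(vowel)+2=c, g(cons)+4=k.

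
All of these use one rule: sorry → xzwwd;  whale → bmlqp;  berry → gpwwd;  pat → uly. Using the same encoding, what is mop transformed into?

rzu

Two shifts are in play — +11 for a/e/i/o/u, +5 for every other letter.
Applying it to mop: m(cons)+5=r, o(vowel)+11=z, p(cons)+5=u.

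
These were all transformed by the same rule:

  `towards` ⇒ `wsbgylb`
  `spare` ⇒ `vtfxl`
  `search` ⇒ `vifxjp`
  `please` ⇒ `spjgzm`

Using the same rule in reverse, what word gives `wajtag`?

twenty

In towards: t→w is +3, o→s is +4, w→b is +5, a→g is +6 — the shift increases by 1 each position. The shift increases by 1 at each position, starting from +3: 3, 4, 5, ….
Reversing it on wajtag: w−3=t, a−4=w, j−5=e, t−6=n, a−7=t, g−8=y.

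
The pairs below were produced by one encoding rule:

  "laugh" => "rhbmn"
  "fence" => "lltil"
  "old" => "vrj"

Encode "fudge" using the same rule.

The shift depends on letter class: consonant l→r is +6, but vowel a→h is +7. The rule splits by letter class: vowels +7, consonants +6.
For fudge: f(cons)+6=l, u(vowel)+7=b, d(cons)+6=j, g(cons)+6=m, e(vowel)+7=l.

lbjml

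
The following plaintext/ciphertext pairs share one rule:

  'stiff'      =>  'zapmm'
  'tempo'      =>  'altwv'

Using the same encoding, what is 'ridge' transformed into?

Compare letters: s→z is +7, t→a is +7, i→p is +7 — a constant shift. Every letter moves 7 places later in the alphabet, wrapping around z→a.
On ridge: r+7=y, i+7=p, d+7=k, g+7=n, e+7=l.

ypknl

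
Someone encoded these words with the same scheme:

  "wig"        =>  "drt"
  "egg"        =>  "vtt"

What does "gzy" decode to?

tab

Each pair mirrors across the alphabet (w↔d, i↔r, g↔t): positions sum to 25. Letters are reflected about the middle of the alphabet (position → 25−position): Atbash.
Reversing it on gzy: g↔t, z↔a, y↔b.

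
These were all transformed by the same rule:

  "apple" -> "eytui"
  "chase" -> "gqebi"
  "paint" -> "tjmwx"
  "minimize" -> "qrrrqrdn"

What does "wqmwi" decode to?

Shifts by position in apple: pos 0: a→e (+4), pos 1: p→y (+9), pos 2: p→t (+4), pos 3: l→u (+9) — repeating every 2. A repeating key of period 2 is used — shifts +4, +9 over and over.
Undoing it on wqmwi: w−4=s, q−9=h, m−4=i, w−9=n, i−4=e.

shine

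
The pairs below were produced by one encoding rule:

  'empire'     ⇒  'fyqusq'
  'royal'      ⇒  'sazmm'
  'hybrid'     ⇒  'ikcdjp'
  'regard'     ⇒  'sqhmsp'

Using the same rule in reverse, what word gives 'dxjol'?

A repeating key of period 2 is used — shifts +1, +12 over and over.
Undoing it on dxjol: d−1=c, x−12=l, j−1=i, o−12=c, l−1=k.

click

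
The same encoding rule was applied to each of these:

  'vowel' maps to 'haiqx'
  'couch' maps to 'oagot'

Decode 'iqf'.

Compare letters: v→h is +12, o→a is +12, w→i is +12 — a constant shift. Every letter moves 12 places later in the alphabet, wrapping around z→a.
Reversing it on iqf: i−12=w, q−12=e, f−12=t.

wet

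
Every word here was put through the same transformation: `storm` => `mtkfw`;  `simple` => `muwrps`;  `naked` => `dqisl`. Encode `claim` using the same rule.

Each letter's alphabet position (a=0..z=25) is mapped through 7·x+16 mod 26 — an affine cipher.
For claim: c(2)→7·2+16≡4=e; l(11)→7·11+16≡15=p; a(0)→7·0+16≡16=q; i(8)→7·8+16≡20=u; m(12)→7·12+16≡22=w (all mod 26).

epquw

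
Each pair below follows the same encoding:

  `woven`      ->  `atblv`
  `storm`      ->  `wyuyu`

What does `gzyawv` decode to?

custom

In woven: w→a is +4, o→t is +5, v→b is +6, e→l is +7 — the shift increases by 1 each position. The shift increases by 1 at each position, starting from +4: 4, 5, 6, ….
Undoing it on gzyawv: g−4=c, z−5=u, y−6=s, a−7=t, w−8=o, v−9=m.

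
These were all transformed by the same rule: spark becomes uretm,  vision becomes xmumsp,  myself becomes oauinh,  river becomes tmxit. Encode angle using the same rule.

epini

The shift depends on letter class: consonant s→u is +2, but vowel a→e is +4. The rule splits by letter class: vowels +4, consonants +2.
For angle: a(vowel)+4=e, n(cons)+2=p, g(cons)+2=i, l(cons)+2=n, e(vowel)+4=i.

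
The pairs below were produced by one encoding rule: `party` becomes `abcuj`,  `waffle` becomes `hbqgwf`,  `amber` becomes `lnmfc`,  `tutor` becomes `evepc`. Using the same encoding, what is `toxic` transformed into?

The shifts repeat in a cycle of length 2: positions 0,1,… shift by +11, +1, then the pattern repeats.
On toxic: t+11=e, o+1=p, x+11=i, i+1=j, c+11=n.

epijn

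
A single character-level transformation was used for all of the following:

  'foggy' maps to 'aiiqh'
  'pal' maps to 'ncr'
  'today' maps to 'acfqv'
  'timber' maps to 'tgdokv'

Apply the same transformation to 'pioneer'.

The output letters match the input read backwards, each shifted +2: foggy reversed is yggof. Read the word backwards and shift each letter +2.
Applying it to pioneer: reverse → reenoip; then shift: r+2=t, e+2=g, e+2=g, n+2=p, o+2=q, i+2=k, p+2=r.

tggpqkr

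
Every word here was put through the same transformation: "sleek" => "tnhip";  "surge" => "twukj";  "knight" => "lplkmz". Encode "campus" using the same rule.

Each letter shifts forward by (position + 1), i.e. 1, 2, 3, … — the shift grows by one for each successive letter.
Applying it to campus: c+1=d, a+2=c, m+3=p, p+4=t, u+5=z, s+6=y.

dcptzy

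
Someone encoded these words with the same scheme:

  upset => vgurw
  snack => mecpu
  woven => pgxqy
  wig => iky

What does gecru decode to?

The output letters match the input read backwards, each shifted +2: upset reversed is tespu. The word is reversed, then every letter is shifted forward by 2.
Undoing it on gecru: shift back: g−2=e, e−2=c, c−2=a, r−2=p, u−2=s → ecaps; then reverse → space.

space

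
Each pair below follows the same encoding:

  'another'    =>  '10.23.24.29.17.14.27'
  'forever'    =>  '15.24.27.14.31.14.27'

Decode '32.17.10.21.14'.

The number is (letter's place in the alphabet, a=1) + 9.
Undoing it on 32.17.10.21.14: 32→(32−9)÷1=23=w, 17→(17−9)÷1=8=h, 10→(10−9)÷1=1=a, 21→(21−9)÷1=12=l, 14→(14−9)÷1=5=e.

whale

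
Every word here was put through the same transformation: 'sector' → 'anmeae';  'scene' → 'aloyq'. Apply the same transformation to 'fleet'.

The shift increases by 1 at each position, starting from +8: 8, 9, 10, ….
For fleet: f+8=n, l+9=u, e+10=o, e+11=p, t+12=f.

nuopf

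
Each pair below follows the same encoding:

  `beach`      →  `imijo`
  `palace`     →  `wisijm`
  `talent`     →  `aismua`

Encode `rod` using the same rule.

The shift depends on letter class: consonant b→i is +7, but vowel e→m is +8. Vowels shift forward by 8 and consonants shift forward by 7.
Applying it to rod: r(cons)+7=y, o(vowel)+8=w, d(cons)+7=k.

ywk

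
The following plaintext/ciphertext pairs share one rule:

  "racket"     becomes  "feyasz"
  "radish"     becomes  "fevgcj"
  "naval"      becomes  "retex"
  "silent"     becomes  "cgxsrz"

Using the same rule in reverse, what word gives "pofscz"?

forest

r(17)→f(5) and a(0)→e(4) fit y≡23x+4 (mod 26); the inverse of 23 mod 26 is 17. This is an affine cipher: with a=0,…,z=25, each position x becomes (23x+4) mod 26.
Decoding pofscz: p(15)→17·(15−4)≡5=f; o(14)→17·(14−4)≡14=o; f(5)→17·(5−4)≡17=r; s(18)→17·(18−4)≡4=e; c(2)→17·(2−4)≡18=s; z(25)→17·(25−4)≡19=t (all mod 26).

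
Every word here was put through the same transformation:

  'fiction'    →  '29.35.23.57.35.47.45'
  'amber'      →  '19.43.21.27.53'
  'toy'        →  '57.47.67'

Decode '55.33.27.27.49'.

sheep

The formula is n = 2×(alphabet index, a=1) + 17.
Decoding 55.33.27.27.49: 55→(55−17)÷2=19=s, 33→(33−17)÷2=8=h, 27→(27−17)÷2=5=e, 27→(27−17)÷2=5=e, 49→(49−17)÷2=16=p.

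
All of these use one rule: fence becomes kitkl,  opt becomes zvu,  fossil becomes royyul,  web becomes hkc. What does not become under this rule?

zut

The output letters match the input read backwards, each shifted +6: fence reversed is ecnef. Read the word backwards and shift each letter +6.
Applying it to not: reverse → ton; then shift: t+6=z, o+6=u, n+6=t.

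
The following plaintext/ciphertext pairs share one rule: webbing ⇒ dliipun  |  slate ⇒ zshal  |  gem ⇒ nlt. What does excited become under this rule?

Compare letters: w→d is +7, e→l is +7, b→i is +7 — a constant shift. This is a Caesar cipher with shift 7.
For excited: e+7=l, x+7=e, c+7=j, i+7=p, t+7=a, e+7=l, d+7=k.

lejpalk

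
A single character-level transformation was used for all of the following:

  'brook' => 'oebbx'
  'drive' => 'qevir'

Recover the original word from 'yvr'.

lie

Compare letters: b→o is +13, r→e is +13, o→b is +13 — a constant shift. This is a Caesar cipher with shift 13.
Undoing it on yvr: y−13=l, v−13=i, r−13=e.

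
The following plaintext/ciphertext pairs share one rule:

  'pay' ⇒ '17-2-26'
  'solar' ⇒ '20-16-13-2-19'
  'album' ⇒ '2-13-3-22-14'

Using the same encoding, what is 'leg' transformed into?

p is letter #16 and maps to 17: an offset of 1. Letters become their 1-based position plus 1 (so a→2, b→3, …).
For leg: l=12→13, e=5→6, g=7→8.

13-6-8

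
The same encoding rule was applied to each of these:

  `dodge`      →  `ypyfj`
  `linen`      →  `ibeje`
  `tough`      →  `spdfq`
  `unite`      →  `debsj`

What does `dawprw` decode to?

uproar

This is an affine cipher: with a=0,…,z=25, each position x becomes (11x+17) mod 26.
Reversing it on dawprw: d(3)→19·(3−17)≡20=u; a(0)→19·(0−17)≡15=p; w(22)→19·(22−17)≡17=r; p(15)→19·(15−17)≡14=o; r(17)→19·(17−17)≡0=a; w(22)→19·(22−17)≡17=r (all mod 26).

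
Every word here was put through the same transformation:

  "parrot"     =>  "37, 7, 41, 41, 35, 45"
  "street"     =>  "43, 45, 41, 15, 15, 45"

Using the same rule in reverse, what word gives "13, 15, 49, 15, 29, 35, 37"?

develop

p(#16)→37 and a(#1)→7: differences scale by 2, so n = 2·pos + 5. With a=1..z=26, the number is 2·pos + 5.
Undoing it on 13, 15, 49, 15, 29, 35, 37: 13→(13−5)÷2=4=d, 15→(15−5)÷2=5=e, 49→(49−5)÷2=22=v, 15→(15−5)÷2=5=e, 29→(29−5)÷2=12=l, 35→(35−5)÷2=15=o, 37→(37−5)÷2=16=p.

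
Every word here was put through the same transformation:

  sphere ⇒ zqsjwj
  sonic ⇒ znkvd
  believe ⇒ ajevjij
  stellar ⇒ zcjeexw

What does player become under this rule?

s(18)→z(25) and p(15)→q(16) fit y≡3x+23 (mod 26); the inverse of 3 mod 26 is 9. Each letter's alphabet position (a=0..z=25) is mapped through 3·x+23 mod 26 — an affine cipher.
Applying it to player: p(15)→3·15+23≡16=q; l(11)→3·11+23≡4=e; a(0)→3·0+23≡23=x; y(24)→3·24+23≡17=r; e(4)→3·4+23≡9=j; r(17)→3·17+23≡22=w (all mod 26).

qexrjw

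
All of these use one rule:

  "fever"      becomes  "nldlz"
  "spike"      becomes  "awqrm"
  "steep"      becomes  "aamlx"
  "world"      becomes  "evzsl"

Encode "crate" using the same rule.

kyiam

A repeating key of period 2 is used — shifts +8, +7 over and over.
Applying it to crate: c+8=k, r+7=y, a+8=i, t+7=a, e+8=m.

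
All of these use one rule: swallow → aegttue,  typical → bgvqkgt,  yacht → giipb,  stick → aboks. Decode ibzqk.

Shifts by position in swallow: pos 0: s→a (+8), pos 1: w→e (+8), pos 2: a→g (+6), pos 3: l→t (+8), pos 4: l→t (+8), pos 5: o→u (+6) — repeating every 3. It's a Vigenère-style cipher with numeric key [8,8,6]: position i shifts by key[i mod 3].
Reversing it on ibzqk: i−8=a, b−8=t, z−6=t, q−8=i, k−8=c.

attic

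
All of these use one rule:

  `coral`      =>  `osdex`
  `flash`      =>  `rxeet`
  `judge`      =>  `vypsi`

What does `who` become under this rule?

The shift depends on letter class: consonant c→o is +12, but vowel o→s is +4. Two shifts are in play — +4 for a/e/i/o/u, +12 for every other letter.
For who: w(cons)+12=i, h(cons)+12=t, o(vowel)+4=s.

its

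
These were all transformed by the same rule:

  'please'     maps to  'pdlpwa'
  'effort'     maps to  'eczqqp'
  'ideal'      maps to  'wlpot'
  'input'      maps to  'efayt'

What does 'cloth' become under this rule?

The output letters match the input read backwards, each shifted +11: please reversed is esaelp. Read the word backwards and shift each letter +11.
Applying it to cloth: reverse → htolc; then shift: h+11=s, t+11=e, o+11=z, l+11=w, c+11=n.

sezwn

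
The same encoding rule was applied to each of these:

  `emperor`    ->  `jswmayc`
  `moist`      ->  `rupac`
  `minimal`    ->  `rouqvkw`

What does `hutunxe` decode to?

comment

In emperor: e→j is +5, m→s is +6, p→w is +7, e→m is +8 — the shift increases by 1 each position. Each letter shifts forward by (position + 5), i.e. 5, 6, 7, … — the shift grows by one for each successive letter.
Decoding hutunxe: h−5=c, u−6=o, t−7=m, u−8=m, n−9=e, x−10=n, e−11=t.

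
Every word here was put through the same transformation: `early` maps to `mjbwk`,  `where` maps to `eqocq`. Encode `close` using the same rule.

In early: e→m is +8, a→j is +9, r→b is +10, l→w is +11 — the shift increases by 1 each position. The shift increases by 1 at each position, starting from +8: 8, 9, 10, ….
Applying it to close: c+8=k, l+9=u, o+10=y, s+11=d, e+12=q.

kuydq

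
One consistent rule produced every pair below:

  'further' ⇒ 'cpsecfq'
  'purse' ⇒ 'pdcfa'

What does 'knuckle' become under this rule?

The word is reversed, then every letter is shifted forward by 11.
Applying it to knuckle: reverse → elkcunk; then shift: e+11=p, l+11=w, k+11=v, c+11=n, u+11=f, n+11=y, k+11=v.

pwvnfyv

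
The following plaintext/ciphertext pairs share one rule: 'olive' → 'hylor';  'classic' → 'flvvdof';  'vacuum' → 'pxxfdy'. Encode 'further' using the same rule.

uhkwuxi

The output letters match the input read backwards, each shifted +3: olive reversed is evilo. The word is reversed, then every letter is shifted forward by 3.
For further: reverse → rehtruf; then shift: r+3=u, e+3=h, h+3=k, t+3=w, r+3=u, u+3=x, f+3=i.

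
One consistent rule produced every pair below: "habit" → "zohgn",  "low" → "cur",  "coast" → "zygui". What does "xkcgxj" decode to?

drawer

Two steps: reverse the string, then apply a Caesar shift of +6.
Reversing it on xkcgxj: shift back: x−6=r, k−6=e, c−6=w, g−6=a, x−6=r, j−6=d → reward; then reverse → drawer.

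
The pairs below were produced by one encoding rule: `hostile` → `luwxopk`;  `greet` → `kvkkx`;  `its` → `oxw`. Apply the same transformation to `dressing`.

Vowels shift forward by 6 and consonants shift forward by 4.
For dressing: d(cons)+4=h, r(cons)+4=v, e(vowel)+6=k, s(cons)+4=w, s(cons)+4=w, i(vowel)+6=o, n(cons)+4=r, g(cons)+4=k.

hvkwwork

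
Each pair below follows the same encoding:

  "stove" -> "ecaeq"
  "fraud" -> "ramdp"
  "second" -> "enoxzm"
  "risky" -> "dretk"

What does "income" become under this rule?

Shifts by position in stove: pos 0: s→e (+12), pos 1: t→c (+9), pos 2: o→a (+12), pos 3: v→e (+9) — repeating every 2. The shifts repeat in a cycle of length 2: positions 0,1,… shift by +12, +9, then the pattern repeats.
For income: i+12=u, n+9=w, c+12=o, o+9=x, m+12=y, e+9=n.

uwoxyn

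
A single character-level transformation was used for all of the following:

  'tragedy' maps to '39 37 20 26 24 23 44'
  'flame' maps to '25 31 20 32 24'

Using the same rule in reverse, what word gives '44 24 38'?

t is letter #20 and maps to 39: an offset of 19. Each letter is replaced by its alphabet position (a=1..z=26) + 19.
Reversing it on 44 24 38: 44→(44−19)÷1=25=y, 24→(24−19)÷1=5=e, 38→(38−19)÷1=19=s.

yes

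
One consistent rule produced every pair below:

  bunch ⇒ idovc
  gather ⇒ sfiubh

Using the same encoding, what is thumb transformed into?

The output letters match the input read backwards, each shifted +1: bunch reversed is hcnub. Read the word backwards and shift each letter +1.
Applying it to thumb: reverse → bmuht; then shift: b+1=c, m+1=n, u+1=v, h+1=i, t+1=u.

cnviu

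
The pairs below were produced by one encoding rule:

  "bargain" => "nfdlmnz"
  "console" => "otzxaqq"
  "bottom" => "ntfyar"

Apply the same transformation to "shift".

emukf

Shifts by position in bargain: pos 0: b→n (+12), pos 1: a→f (+5), pos 2: r→d (+12), pos 3: g→l (+5) — repeating every 2. A repeating key of period 2 is used — shifts +12, +5 over and over.
Applying it to shift: s+12=e, h+5=m, i+12=u, f+5=k, t+12=f.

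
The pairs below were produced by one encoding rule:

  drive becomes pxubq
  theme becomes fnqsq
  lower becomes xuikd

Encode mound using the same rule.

yugtp

The shifts repeat in a cycle of length 2: positions 0,1,… shift by +12, +6, then the pattern repeats.
Applying it to mound: m+12=y, o+6=u, u+12=g, n+6=t, d+12=p.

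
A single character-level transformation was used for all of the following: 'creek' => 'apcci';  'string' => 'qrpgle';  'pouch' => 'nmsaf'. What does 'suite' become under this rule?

qsgrc

This is a Caesar cipher with shift 24.
For suite: s+24=q, u+24=s, i+24=g, t+24=r, e+24=c.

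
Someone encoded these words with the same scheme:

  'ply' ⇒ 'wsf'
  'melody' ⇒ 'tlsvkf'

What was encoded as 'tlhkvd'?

Compare letters: p→w is +7, l→s is +7, y→f is +7 — a constant shift. It's a constant shift of +7 (ROT7).
Reversing it on tlhkvd: t−7=m, l−7=e, h−7=a, k−7=d, v−7=o, d−7=w.

meadow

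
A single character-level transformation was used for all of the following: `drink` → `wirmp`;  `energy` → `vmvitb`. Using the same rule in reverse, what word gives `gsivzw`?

Each pair mirrors across the alphabet (d↔w, r↔i, i↔r): positions sum to 25. Each letter is replaced by its mirror in the alphabet: a↔z, b↔y, c↔x, and so on (the Atbash cipher).
Reversing it on gsivzw: g↔t, s↔h, i↔r, v↔e, z↔a, w↔d.

thread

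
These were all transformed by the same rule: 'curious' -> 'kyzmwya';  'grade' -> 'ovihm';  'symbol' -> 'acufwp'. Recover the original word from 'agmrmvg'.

scenery

Shifts by position in curious: pos 0: c→k (+8), pos 1: u→y (+4), pos 2: r→z (+8), pos 3: i→m (+4) — repeating every 2. A repeating key of period 2 is used — shifts +8, +4 over and over.
Reversing it on agmrmvg: a−8=s, g−4=c, m−8=e, r−4=n, m−8=e, v−4=r, g−8=y.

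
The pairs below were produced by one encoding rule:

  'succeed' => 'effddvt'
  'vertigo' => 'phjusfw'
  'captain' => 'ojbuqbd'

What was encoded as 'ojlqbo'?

napkin

The word is reversed, then every letter is shifted forward by 1.
Undoing it on ojlqbo: shift back: o−1=n, j−1=i, l−1=k, q−1=p, b−1=a, o−1=n → nikpan; then reverse → napkin.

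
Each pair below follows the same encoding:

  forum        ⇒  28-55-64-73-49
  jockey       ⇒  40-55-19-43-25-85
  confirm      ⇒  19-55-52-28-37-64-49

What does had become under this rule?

f(#6)→28 and o(#15)→55: differences scale by 3, so n = 3·pos + 10. With a=1..z=26, the number is 3·pos + 10.
Applying it to had: h=8→34, a=1→13, d=4→22.

34-13-22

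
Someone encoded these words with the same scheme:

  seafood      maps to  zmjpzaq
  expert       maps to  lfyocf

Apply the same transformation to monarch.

twwkcou

In seafood: s→z is +7, e→m is +8, a→j is +9, f→p is +10 — the shift increases by 1 each position. Letter i (0-indexed) is shifted by i+7, so successive shifts are 7, 8, 9, ….
For monarch: m+7=t, o+8=w, n+9=w, a+10=k, r+11=c, c+12=o, h+13=u.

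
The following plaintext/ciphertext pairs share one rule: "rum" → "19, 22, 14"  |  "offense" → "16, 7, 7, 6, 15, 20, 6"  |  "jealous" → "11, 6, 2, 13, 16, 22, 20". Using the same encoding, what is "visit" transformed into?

Each letter is replaced by its alphabet position (a=1..z=26) + 1.
For visit: v=22→23, i=9→10, s=19→20, i=9→10, t=20→21.

23, 10, 20, 10, 21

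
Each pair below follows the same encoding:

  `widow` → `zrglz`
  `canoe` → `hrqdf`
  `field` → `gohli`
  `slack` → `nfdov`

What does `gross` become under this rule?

The word is reversed, then every letter is shifted forward by 3.
For gross: reverse → ssorg; then shift: s+3=v, s+3=v, o+3=r, r+3=u, g+3=j.

vvruj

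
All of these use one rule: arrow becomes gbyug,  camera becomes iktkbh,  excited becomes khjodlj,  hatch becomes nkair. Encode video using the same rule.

Shifts by position in arrow: pos 0: a→g (+6), pos 1: r→b (+10), pos 2: r→y (+7), pos 3: o→u (+6), pos 4: w→g (+10) — repeating every 3. The shifts repeat in a cycle of length 3: positions 0,1,… shift by +6, +10, +7, then the pattern repeats.
On video: v+6=b, i+10=s, d+7=k, e+6=k, o+10=y.

bskky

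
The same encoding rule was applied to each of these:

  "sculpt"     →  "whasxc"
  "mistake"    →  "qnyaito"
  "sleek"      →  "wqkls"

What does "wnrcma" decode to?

Each letter shifts forward by (position + 4), i.e. 4, 5, 6, … — the shift grows by one for each successive letter.
Undoing it on wnrcma: w−4=s, n−5=i, r−6=l, c−7=v, m−8=e, a−9=r.

silver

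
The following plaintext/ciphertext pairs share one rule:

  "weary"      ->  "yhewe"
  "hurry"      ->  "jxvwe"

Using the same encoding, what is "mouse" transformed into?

In weary: w→y is +2, e→h is +3, a→e is +4, r→w is +5 — the shift increases by 1 each position. The shift increases by 1 at each position, starting from +2: 2, 3, 4, ….
For mouse: m+2=o, o+3=r, u+4=y, s+5=x, e+6=k.

oryxk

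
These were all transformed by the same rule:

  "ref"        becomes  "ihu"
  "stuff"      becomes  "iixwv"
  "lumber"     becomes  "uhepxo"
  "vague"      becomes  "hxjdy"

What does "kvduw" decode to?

trash

The output letters match the input read backwards, each shifted +3: ref reversed is fer. The word is reversed, then every letter is shifted forward by 3.
Decoding kvduw: shift back: k−3=h, v−3=s, d−3=a, u−3=r, w−3=t → hsart; then reverse → trash.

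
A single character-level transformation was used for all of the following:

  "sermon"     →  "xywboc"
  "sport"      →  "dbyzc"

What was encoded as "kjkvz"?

plaza

The output letters match the input read backwards, each shifted +10: sermon reversed is nomres. The word is reversed, then every letter is shifted forward by 10.
Reversing it on kjkvz: shift back: k−10=a, j−10=z, k−10=a, v−10=l, z−10=p → azalp; then reverse → plaza.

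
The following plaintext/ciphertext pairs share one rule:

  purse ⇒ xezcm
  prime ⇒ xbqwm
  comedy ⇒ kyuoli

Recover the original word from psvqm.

Shifts by position in purse: pos 0: p→x (+8), pos 1: u→e (+10), pos 2: r→z (+8), pos 3: s→c (+10) — repeating every 2. The shifts repeat in a cycle of length 2: positions 0,1,… shift by +8, +10, then the pattern repeats.
Undoing it on psvqm: p−8=h, s−10=i, v−8=n, q−10=g, m−8=e.

hinge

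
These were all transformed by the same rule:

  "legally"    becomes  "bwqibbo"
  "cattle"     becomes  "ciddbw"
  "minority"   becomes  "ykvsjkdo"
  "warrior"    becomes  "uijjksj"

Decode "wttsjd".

l(11)→b(1) and e(4)→w(22) fit y≡23x+8 (mod 26); the inverse of 23 mod 26 is 17. Treating letters as 0–25, the rule is x ↦ 23x + 8 (mod 26).
Reversing it on wttsjd: w(22)→17·(22−8)≡4=e; t(19)→17·(19−8)≡5=f; t(19)→17·(19−8)≡5=f; s(18)→17·(18−8)≡14=o; j(9)→17·(9−8)≡17=r; d(3)→17·(3−8)≡19=t (all mod 26).

effort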